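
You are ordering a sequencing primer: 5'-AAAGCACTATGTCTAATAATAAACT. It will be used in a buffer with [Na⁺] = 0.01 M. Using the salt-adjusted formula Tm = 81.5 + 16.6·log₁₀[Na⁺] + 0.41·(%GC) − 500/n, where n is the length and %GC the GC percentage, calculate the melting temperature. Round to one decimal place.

38.1°C

Length n = 25. T=7, A=12, G=2, C=4
G+C = 6, so %GC = 6/25 × 100 = 24%
Salt term: 16.6 × (-2) = -33.2
GC term: 0.41 × 24 = 9.84; length term: −500/25 = −20
Tm = 81.5 + (-33.2) + 9.84 − 20 = 38.14 → 38.1°C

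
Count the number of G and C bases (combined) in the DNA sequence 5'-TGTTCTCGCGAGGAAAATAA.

8

Base counts: G=5, T=5, A=7, C=3
G+C = 5 + 3 = 8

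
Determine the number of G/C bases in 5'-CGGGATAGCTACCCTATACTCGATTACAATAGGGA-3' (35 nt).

T=8, C=8, G=8, A=11
G+C = 8 + 8 = 16

16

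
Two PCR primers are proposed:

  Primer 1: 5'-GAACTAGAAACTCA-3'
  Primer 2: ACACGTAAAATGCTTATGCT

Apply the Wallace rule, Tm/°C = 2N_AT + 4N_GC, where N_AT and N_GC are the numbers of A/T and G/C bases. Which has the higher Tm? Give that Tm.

Primer 1: A+T=9, G+C=5 → Tm = 2(9)+4(5) = 38°C
Primer 2: A+T=13, G+C=7 → Tm = 2(13)+4(7) = 54°C
38°C vs 54°C → primer 2 is higher.

Primer 2, 54°C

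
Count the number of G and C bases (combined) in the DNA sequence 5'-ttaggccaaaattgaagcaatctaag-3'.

9

Counting bases: C=4, T=6, G=5, A=11
Total G or C: 5 + 4 = 9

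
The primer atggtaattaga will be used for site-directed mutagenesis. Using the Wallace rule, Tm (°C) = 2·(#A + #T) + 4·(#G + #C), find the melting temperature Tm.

Counting bases: G=3, C=0, T=4, A=5
AT pairs contribute 9, GC pairs contribute 3.
Tm = 2×9 + 4×3 = 30°C

30°C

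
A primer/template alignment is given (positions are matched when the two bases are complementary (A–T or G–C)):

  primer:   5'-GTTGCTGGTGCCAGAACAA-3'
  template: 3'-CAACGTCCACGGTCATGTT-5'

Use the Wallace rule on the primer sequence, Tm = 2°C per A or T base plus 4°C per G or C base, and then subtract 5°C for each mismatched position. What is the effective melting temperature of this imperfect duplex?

Primer base counts: A=5, T=4, G=6, C=4 → A+T=9, G+C=10
Perfect-match Tm = 2(9) + 4(10) = 18 + 40 = 58°C
Mismatches (positions where the bases are not complementary): 2 (at positions 6, 15)
Effective Tm = 58 − 2×5 = 58 − 10 = 48°C

48°C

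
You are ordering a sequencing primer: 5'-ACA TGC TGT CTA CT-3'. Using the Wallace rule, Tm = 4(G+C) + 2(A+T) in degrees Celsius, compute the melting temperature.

40°C

Base counts: A=3, G=2, C=4, T=5
So N_AT = 8 and N_GC = 6.
Tm = 4·6 + 2·8 = 24 + 16 = 40°C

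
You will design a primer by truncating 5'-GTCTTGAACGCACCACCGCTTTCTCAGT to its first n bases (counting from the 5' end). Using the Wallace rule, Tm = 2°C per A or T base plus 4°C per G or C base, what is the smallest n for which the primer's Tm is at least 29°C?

n = 10

First 9 bases: GTCTTGAAC → Tm = 26°C (< 29°C)
First 10 bases: GTCTTGAACG → Tm = 30°C (≥ 29°C)
Since every base adds ≥2°C, Tm only increases with n, so the threshold is first crossed at n = 10.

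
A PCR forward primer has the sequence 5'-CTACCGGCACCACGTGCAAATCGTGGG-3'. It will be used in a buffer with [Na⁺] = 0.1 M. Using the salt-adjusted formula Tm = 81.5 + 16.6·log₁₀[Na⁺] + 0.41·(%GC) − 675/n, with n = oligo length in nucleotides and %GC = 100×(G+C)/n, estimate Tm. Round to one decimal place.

Length n = 27. Scanning the sequence gives C=9, A=6, G=8, T=4.
G+C = 17, so %GC = 17/27 × 100 = 62.963%
Salt term: 16.6 × (-1) = -16.6
GC term: 0.41 × 62.963 = 25.815; length term: −675/27 = −25
Tm = 81.5 + (-16.6) + 25.815 − 25 = 65.715 → 65.7°C

65.7°C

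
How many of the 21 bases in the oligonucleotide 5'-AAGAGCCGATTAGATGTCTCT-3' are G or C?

9

Scanning the sequence gives T=6, G=5, C=4, A=6.
G+C = 5 + 4 = 9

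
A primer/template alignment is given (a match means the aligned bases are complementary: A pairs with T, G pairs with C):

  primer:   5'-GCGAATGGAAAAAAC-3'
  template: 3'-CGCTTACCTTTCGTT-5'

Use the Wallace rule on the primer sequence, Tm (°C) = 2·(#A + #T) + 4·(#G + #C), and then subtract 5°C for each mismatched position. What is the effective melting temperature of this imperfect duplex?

Primer base counts: A=8, T=1, G=4, C=2 → A+T=9, G+C=6
Perfect-match Tm = 2(9) + 4(6) = 18 + 24 = 42°C
Mismatches (positions where the bases are not complementary): 3 (at positions 12, 13, 15)
Effective Tm = 42 − 3×5 = 42 − 15 = 27°C

27°C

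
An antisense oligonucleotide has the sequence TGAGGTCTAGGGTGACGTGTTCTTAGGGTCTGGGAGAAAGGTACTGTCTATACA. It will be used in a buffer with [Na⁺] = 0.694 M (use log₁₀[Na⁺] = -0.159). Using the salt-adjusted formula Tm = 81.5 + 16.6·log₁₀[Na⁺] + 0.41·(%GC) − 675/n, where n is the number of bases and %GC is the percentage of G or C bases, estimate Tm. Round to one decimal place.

Length n = 54. Scanning the sequence gives G=19, T=16, C=7, A=12.
G+C = 26, so %GC = 26/54 × 100 = 48.148%
Salt term: 16.6 × (-0.159) = -2.639
GC term: 0.41 × 48.148 = 19.741; length term: −675/54 = −12.5
Tm = 81.5 + (-2.639) + 19.741 − 12.5 = 86.102 → 86.1°C

86.1°C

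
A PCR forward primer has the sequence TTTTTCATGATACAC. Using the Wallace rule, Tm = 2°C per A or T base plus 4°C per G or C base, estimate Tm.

38°C

Base counts: G=1, T=7, A=4, C=3
A+T = 11, G+C = 4
Tm = 2(11) + 4(4) = 22 + 16 = 38°C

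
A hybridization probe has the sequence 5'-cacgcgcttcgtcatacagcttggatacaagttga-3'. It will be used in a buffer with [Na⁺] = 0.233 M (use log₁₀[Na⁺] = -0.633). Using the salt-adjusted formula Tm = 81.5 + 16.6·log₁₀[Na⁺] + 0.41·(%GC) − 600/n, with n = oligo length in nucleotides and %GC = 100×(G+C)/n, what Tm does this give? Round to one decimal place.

73.8°C

Length n = 35. Base counts: G=8, C=9, T=9, A=9
G+C = 17, so %GC = 17/35 × 100 = 48.571%
Salt term: 16.6 × (-0.633) = -10.508
GC term: 0.41 × 48.571 = 19.914; length term: −600/35 = −17.143
Tm = 81.5 + (-10.508) + 19.914 − 17.143 = 73.763 → 73.8°C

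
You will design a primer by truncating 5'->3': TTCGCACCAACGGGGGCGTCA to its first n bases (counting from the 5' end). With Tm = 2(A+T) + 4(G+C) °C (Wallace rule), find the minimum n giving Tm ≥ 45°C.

n = 14

First 13 bases: TTCGCACCAACGG → Tm = 42°C (< 45°C)
First 14 bases: TTCGCACCAACGGG → Tm = 46°C (≥ 45°C)
Each additional base adds 2°C (A/T) or 4°C (G/C), so Tm is non-decreasing in n; n = 14 is the first length to reach 45°C.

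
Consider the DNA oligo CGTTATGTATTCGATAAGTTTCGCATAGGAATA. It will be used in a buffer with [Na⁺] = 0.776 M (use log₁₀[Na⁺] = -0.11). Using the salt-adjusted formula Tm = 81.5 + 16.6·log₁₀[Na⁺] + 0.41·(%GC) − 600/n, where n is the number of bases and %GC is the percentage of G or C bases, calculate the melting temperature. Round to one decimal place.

Length n = 33. Scanning the sequence gives C=4, G=7, T=12, A=10.
G+C = 11, so %GC = 11/33 × 100 = 33.333%
Salt term: 16.6 × (-0.11) = -1.826
GC term: 0.41 × 33.333 = 13.667; length term: −600/33 = −18.182
Tm = 81.5 + (-1.826) + 13.667 − 18.182 = 75.159 → 75.2°C

75.2°C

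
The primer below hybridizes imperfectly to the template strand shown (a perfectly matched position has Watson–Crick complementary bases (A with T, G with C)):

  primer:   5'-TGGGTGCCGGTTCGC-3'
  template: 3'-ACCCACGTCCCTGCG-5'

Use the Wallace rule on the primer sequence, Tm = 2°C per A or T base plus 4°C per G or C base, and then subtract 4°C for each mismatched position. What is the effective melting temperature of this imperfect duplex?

40°C

Primer base counts: A=0, T=4, G=7, C=4 → A+T=4, G+C=11
Perfect-match Tm = 2(4) + 4(11) = 8 + 44 = 52°C
Mismatches (positions where the bases are not complementary): 3 (at positions 8, 11, 12)
Effective Tm = 52 − 3×4 = 52 − 12 = 40°C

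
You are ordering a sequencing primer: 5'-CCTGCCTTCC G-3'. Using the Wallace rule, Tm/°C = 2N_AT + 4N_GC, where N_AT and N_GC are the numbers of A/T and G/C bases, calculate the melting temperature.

38°C

C=6, T=3, A=0, G=2
So N_AT = 3 and N_GC = 8.
Tm = 2×3 + 4×8 = 38°C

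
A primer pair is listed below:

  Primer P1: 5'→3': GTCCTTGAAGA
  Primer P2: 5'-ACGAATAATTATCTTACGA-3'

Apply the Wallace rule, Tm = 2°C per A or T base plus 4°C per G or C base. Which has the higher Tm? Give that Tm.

Primer P1: A+T=6, G+C=5 → Tm = 2(6)+4(5) = 32°C
Primer P2: A+T=14, G+C=5 → Tm = 2(14)+4(5) = 48°C
32°C vs 48°C → primer P2 is higher.

Primer P2, 48°C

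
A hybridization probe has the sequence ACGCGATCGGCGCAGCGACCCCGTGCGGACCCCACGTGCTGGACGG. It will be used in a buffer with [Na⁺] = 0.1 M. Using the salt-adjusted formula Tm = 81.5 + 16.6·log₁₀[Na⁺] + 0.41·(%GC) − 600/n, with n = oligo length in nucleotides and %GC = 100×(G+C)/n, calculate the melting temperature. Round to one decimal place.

83.1°C

Length n = 46. Base counts: T=4, A=7, C=18, G=17
G+C = 35, so %GC = 35/46 × 100 = 76.087%
Salt term: 16.6 × (-1) = -16.6
GC term: 0.41 × 76.087 = 31.196; length term: −600/46 = −13.043
Tm = 81.5 + (-16.6) + 31.196 − 13.043 = 83.053 → 83.1°C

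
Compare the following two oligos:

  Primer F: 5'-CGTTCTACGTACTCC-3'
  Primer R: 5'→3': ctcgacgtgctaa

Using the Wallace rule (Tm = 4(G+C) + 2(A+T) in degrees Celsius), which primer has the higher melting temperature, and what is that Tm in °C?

Primer F: A+T=7, G+C=8 → Tm = 2(7)+4(8) = 46°C
Primer R: A+T=6, G+C=7 → Tm = 2(6)+4(7) = 40°C
46°C vs 40°C → primer F is higher.

Primer F, 46°C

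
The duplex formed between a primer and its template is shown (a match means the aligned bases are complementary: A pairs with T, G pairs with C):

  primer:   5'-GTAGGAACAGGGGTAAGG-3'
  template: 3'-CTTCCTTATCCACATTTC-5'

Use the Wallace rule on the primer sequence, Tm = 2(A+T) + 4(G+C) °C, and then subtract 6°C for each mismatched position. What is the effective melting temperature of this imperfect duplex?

Primer base counts: A=6, T=2, G=9, C=1 → A+T=8, G+C=10
Perfect-match Tm = 2(8) + 4(10) = 16 + 40 = 56°C
Mismatches (positions where the bases are not complementary): 4 (at positions 2, 8, 12, 17)
Effective Tm = 56 − 4×6 = 56 − 24 = 32°C

32°C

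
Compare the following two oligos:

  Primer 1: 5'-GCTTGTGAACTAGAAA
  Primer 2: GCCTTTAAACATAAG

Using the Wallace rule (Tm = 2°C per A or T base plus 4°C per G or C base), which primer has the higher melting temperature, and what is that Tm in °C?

Primer 1: A+T=10, G+C=6 → Tm = 2(10)+4(6) = 44°C
Primer 2: A+T=10, G+C=5 → Tm = 2(10)+4(5) = 40°C
44°C vs 40°C → primer 1 is higher.

Primer 1, 44°C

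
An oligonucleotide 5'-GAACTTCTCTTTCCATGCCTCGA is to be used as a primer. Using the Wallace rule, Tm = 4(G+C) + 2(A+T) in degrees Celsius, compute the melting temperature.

Base counts: A=4, G=3, T=8, C=8
AT pairs contribute 12, GC pairs contribute 11.
Tm = 4·11 + 2·12 = 44 + 24 = 68°C

68°C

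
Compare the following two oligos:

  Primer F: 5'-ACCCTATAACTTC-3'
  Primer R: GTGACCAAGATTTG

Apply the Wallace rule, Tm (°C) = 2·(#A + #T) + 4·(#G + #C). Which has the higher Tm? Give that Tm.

Primer F: A+T=8, G+C=5 → Tm = 2(8)+4(5) = 36°C
Primer R: A+T=8, G+C=6 → Tm = 2(8)+4(6) = 40°C
36°C vs 40°C → primer R is higher.

Primer R, 40°C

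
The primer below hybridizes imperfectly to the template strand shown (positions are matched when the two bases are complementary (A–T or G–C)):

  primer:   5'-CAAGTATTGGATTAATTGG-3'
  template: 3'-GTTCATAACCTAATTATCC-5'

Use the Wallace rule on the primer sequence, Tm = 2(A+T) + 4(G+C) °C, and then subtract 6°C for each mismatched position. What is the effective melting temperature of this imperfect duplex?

44°C

Primer base counts: A=6, T=7, G=5, C=1 → A+T=13, G+C=6
Perfect-match Tm = 2(13) + 4(6) = 26 + 24 = 50°C
Mismatches (positions where the bases are not complementary): 1 (at position 17)
Effective Tm = 50 − 1×6 = 50 − 6 = 44°C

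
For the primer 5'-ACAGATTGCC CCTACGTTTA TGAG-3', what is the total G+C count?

11

Scanning the sequence gives C=6, A=6, G=5, T=7.
Total G or C: 5 + 6 = 11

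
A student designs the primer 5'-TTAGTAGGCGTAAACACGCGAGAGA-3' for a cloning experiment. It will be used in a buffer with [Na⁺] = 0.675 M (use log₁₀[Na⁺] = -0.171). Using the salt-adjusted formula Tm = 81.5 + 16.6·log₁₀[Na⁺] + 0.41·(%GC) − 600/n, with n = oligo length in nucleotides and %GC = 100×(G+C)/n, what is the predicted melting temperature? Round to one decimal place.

Length n = 25. Base counts: C=4, T=4, A=9, G=8
G+C = 12, so %GC = 12/25 × 100 = 48%
Salt term: 16.6 × (-0.171) = -2.839
GC term: 0.41 × 48 = 19.68; length term: −600/25 = −24
Tm = 81.5 + (-2.839) + 19.68 − 24 = 74.341 → 74.3°C

74.3°C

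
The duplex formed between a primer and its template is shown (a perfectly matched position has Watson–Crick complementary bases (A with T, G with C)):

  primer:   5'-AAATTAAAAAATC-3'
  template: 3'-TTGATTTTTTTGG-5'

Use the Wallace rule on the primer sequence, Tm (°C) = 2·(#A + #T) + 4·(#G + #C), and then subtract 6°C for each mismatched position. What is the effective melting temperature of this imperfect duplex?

Primer base counts: A=9, T=3, G=0, C=1 → A+T=12, G+C=1
Perfect-match Tm = 2(12) + 4(1) = 24 + 4 = 28°C
Mismatches (positions where the bases are not complementary): 3 (at positions 3, 5, 12)
Effective Tm = 28 − 3×6 = 28 − 18 = 10°C

10°C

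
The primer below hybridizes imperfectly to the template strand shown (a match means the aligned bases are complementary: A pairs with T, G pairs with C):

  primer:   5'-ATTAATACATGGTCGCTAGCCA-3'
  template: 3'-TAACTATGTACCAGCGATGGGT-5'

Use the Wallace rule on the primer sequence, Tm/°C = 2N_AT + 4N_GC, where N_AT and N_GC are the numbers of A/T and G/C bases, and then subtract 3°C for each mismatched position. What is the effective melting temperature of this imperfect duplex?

56°C

Primer base counts: A=7, T=6, G=4, C=5 → A+T=13, G+C=9
Perfect-match Tm = 2(13) + 4(9) = 26 + 36 = 62°C
Mismatches (positions where the bases are not complementary): 2 (at positions 4, 19)
Effective Tm = 62 − 2×3 = 62 − 6 = 56°C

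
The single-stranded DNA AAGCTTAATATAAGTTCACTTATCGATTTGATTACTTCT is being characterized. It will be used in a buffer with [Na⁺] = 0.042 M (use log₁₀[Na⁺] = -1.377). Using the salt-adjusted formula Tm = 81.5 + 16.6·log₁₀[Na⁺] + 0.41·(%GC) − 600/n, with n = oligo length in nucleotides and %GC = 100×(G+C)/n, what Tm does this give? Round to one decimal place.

Length n = 39. G=4, C=6, A=12, T=17
G+C = 10, so %GC = 10/39 × 100 = 25.641%
Salt term: 16.6 × (-1.377) = -22.858
GC term: 0.41 × 25.641 = 10.513; length term: −600/39 = −15.385
Tm = 81.5 + (-22.858) + 10.513 − 15.385 = 53.77 → 53.8°C

53.8°C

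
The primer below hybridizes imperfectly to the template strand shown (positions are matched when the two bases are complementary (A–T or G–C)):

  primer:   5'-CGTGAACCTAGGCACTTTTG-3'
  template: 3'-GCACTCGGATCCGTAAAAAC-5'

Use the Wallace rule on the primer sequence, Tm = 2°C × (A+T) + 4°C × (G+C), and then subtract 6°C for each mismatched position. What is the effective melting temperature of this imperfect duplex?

Primer base counts: A=4, T=6, G=5, C=5 → A+T=10, G+C=10
Perfect-match Tm = 2(10) + 4(10) = 20 + 40 = 60°C
Mismatches (positions where the bases are not complementary): 2 (at positions 6, 15)
Effective Tm = 60 − 2×6 = 60 − 12 = 48°C

48°C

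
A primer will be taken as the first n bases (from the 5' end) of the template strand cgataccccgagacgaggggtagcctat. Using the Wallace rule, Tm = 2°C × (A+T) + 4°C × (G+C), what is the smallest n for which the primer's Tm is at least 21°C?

n = 7

First 6 bases: CGATAC → Tm = 18°C (< 21°C)
First 7 bases: CGATACC → Tm = 22°C (≥ 21°C)
Since every base adds ≥2°C, Tm only increases with n, so the threshold is first crossed at n = 7.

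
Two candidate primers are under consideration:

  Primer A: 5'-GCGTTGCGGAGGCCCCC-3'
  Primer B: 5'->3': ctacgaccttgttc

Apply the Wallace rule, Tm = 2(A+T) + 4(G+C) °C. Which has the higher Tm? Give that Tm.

Primer A: A+T=3, G+C=14 → Tm = 2(3)+4(14) = 62°C
Primer B: A+T=7, G+C=7 → Tm = 2(7)+4(7) = 42°C
62°C vs 42°C → primer A is higher.

Primer A, 62°C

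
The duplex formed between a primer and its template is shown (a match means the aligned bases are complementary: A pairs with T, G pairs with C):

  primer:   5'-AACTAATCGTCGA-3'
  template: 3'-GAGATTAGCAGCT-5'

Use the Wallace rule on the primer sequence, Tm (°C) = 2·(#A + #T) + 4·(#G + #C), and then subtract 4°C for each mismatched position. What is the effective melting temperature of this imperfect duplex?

28°C

Primer base counts: A=5, T=3, G=2, C=3 → A+T=8, G+C=5
Perfect-match Tm = 2(8) + 4(5) = 16 + 20 = 36°C
Mismatches (positions where the bases are not complementary): 2 (at positions 1, 2)
Effective Tm = 36 − 2×4 = 36 − 8 = 28°C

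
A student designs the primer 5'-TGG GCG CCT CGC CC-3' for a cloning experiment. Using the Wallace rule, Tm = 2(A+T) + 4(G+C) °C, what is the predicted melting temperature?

Scanning the sequence gives A=0, C=7, T=2, G=5.
AT pairs contribute 2, GC pairs contribute 12.
Tm = 2×2 + 4×12 = 52°C

52°C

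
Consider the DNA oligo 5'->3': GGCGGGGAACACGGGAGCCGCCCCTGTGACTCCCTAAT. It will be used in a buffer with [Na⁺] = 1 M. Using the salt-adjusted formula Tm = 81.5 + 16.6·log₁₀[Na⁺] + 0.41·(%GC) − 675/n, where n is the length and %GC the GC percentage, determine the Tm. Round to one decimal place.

91.8°C

Length n = 38. Scanning the sequence gives T=5, C=13, G=13, A=7.
G+C = 26, so %GC = 26/38 × 100 = 68.421%
Salt term: 16.6 × (0) = 0
GC term: 0.41 × 68.421 = 28.053; length term: −675/38 = −17.763
Tm = 81.5 + (0) + 28.053 − 17.763 = 91.79 → 91.8°C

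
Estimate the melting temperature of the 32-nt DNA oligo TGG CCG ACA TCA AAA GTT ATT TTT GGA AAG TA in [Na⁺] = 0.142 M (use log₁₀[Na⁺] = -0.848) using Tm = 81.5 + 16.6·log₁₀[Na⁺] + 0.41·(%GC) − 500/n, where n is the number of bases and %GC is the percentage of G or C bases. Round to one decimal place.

Length n = 32. Scanning the sequence gives A=11, T=10, C=4, G=7.
G+C = 11, so %GC = 11/32 × 100 = 34.375%
Salt term: 16.6 × (-0.848) = -14.077
GC term: 0.41 × 34.375 = 14.094; length term: −500/32 = −15.625
Tm = 81.5 + (-14.077) + 14.094 − 15.625 = 65.892 → 65.9°C

65.9°C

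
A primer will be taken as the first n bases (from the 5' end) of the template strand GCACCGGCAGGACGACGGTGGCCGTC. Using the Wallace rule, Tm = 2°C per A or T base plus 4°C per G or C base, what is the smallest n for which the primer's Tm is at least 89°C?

n = 26

First 25 bases: GCACCGGCAGGACGACGGTGGCCGT → Tm = 88°C (< 89°C)
First 26 bases: GCACCGGCAGGACGACGGTGGCCGTC → Tm = 92°C (≥ 89°C)
Each additional base adds 2°C (A/T) or 4°C (G/C), so Tm is non-decreasing in n; n = 26 is the first length to reach 89°C.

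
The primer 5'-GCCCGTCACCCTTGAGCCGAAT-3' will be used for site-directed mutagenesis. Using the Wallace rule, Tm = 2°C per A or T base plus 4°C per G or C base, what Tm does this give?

72°C

Counting bases: T=4, G=5, A=4, C=9
AT pairs contribute 8, GC pairs contribute 14.
Tm = 2×8 + 4×14 = 72°C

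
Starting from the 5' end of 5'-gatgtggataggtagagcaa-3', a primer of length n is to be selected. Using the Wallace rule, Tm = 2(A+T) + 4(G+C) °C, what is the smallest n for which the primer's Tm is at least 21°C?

n = 7

First 6 bases: GATGTG → Tm = 18°C (< 21°C)
First 7 bases: GATGTGG → Tm = 22°C (≥ 21°C)
Each additional base adds 2°C (A/T) or 4°C (G/C), so Tm is non-decreasing in n; n = 7 is the first length to reach 21°C.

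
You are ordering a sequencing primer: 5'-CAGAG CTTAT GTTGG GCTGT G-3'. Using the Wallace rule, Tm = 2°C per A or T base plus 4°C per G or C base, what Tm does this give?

64°C

Counting bases: A=3, G=8, C=3, T=7
AT pairs contribute 10, GC pairs contribute 11.
Tm = 2(10) + 4(11) = 20 + 44 = 64°C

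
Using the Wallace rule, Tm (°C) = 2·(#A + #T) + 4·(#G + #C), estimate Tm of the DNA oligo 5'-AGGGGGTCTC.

Counting bases: T=2, G=5, A=1, C=2
A+T = 3, G+C = 7
Tm = 2(3) + 4(7) = 6 + 28 = 34°C

34°C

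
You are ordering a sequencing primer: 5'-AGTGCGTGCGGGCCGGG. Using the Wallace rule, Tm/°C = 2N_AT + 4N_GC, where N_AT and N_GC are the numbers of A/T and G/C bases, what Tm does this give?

C=4, T=2, A=1, G=10
So N_AT = 3 and N_GC = 14.
Tm = 4·14 + 2·3 = 56 + 6 = 62°C

62°C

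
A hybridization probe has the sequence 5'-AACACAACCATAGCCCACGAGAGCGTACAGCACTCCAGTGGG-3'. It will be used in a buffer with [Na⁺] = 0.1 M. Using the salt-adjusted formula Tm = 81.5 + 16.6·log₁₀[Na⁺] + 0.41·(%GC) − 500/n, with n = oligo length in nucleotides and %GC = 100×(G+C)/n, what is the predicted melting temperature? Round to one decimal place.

Length n = 42. Scanning the sequence gives A=14, C=14, T=4, G=10.
G+C = 24, so %GC = 24/42 × 100 = 57.143%
Salt term: 16.6 × (-1) = -16.6
GC term: 0.41 × 57.143 = 23.429; length term: −500/42 = −11.905
Tm = 81.5 + (-16.6) + 23.429 − 11.905 = 76.424 → 76.4°C

76.4°C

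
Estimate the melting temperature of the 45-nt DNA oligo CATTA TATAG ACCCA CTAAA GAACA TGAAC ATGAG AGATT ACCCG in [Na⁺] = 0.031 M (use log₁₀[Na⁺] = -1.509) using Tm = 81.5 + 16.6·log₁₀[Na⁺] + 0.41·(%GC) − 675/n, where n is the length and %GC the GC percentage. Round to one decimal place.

Length n = 45. Counting bases: G=7, T=9, A=19, C=10
G+C = 17, so %GC = 17/45 × 100 = 37.778%
Salt term: 16.6 × (-1.509) = -25.049
GC term: 0.41 × 37.778 = 15.489; length term: −675/45 = −15
Tm = 81.5 + (-25.049) + 15.489 − 15 = 56.94 → 56.9°C

56.9°C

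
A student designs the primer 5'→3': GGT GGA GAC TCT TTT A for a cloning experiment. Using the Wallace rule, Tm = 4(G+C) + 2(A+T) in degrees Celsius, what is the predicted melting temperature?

Scanning the sequence gives T=6, C=2, A=3, G=5.
A+T = 9, G+C = 7
Tm = 4·7 + 2·9 = 28 + 18 = 46°C

46°C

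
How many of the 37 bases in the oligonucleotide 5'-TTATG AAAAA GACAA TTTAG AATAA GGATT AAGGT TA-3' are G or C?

Counting bases: C=1, T=11, A=18, G=7
Total G or C: 7 + 1 = 8

8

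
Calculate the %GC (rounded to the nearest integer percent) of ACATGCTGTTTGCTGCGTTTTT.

41%

Scanning the sequence gives T=11, A=2, G=5, C=4.
G+C = 5 + 4 = 9 out of 22 bases
%GC = 9/22 × 100 = 40.91% ≈ 41%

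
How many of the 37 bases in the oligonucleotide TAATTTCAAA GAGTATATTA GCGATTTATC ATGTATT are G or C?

Base counts: T=16, G=5, C=3, A=13
G+C = 5 + 3 = 8

8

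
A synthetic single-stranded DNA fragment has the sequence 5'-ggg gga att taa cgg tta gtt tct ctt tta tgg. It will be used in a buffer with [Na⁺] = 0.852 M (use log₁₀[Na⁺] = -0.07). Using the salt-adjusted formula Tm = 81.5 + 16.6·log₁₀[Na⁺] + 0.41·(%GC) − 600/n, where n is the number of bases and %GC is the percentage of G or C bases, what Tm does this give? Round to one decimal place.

78.3°C

Length n = 33. Scanning the sequence gives T=14, C=3, G=10, A=6.
G+C = 13, so %GC = 13/33 × 100 = 39.394%
Salt term: 16.6 × (-0.07) = -1.162
GC term: 0.41 × 39.394 = 16.152; length term: −600/33 = −18.182
Tm = 81.5 + (-1.162) + 16.152 − 18.182 = 78.308 → 78.3°C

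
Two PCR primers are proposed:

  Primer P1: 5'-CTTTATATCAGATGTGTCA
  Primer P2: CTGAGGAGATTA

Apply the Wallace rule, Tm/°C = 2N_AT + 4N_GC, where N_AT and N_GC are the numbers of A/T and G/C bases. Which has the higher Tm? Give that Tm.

Primer P1, 50°C

Primer P1: A+T=13, G+C=6 → Tm = 2(13)+4(6) = 50°C
Primer P2: A+T=7, G+C=5 → Tm = 2(7)+4(5) = 34°C
50°C vs 34°C → primer P1 is higher.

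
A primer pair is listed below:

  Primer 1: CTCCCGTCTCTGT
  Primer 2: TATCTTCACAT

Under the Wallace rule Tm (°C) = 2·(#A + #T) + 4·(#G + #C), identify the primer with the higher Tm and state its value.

Primer 1, 42°C

Primer 1: A+T=5, G+C=8 → Tm = 2(5)+4(8) = 42°C
Primer 2: A+T=8, G+C=3 → Tm = 2(8)+4(3) = 28°C
42°C vs 28°C → primer 1 is higher.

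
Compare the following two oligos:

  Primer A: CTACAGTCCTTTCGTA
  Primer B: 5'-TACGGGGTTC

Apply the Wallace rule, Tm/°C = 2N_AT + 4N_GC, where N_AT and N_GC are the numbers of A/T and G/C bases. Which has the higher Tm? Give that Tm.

Primer A, 46°C

Primer A: A+T=9, G+C=7 → Tm = 2(9)+4(7) = 46°C
Primer B: A+T=4, G+C=6 → Tm = 2(4)+4(6) = 32°C
46°C vs 32°C → primer A is higher.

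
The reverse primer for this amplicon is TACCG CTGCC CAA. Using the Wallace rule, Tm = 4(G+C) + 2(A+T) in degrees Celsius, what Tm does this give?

Counting bases: C=6, G=2, A=3, T=2
AT pairs contribute 5, GC pairs contribute 8.
Tm = 2×5 + 4×8 = 42°C

42°C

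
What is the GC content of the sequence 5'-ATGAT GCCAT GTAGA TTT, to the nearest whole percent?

Scanning the sequence gives A=5, T=7, C=2, G=4.
G+C = 4 + 2 = 6 out of 18 bases
%GC = 6/18 × 100 = 33.33% ≈ 33%

33%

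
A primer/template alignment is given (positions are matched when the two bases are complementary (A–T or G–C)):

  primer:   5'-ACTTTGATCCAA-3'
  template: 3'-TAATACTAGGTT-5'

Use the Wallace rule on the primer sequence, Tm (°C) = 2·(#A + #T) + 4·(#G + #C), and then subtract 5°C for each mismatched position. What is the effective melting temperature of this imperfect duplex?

Primer base counts: A=4, T=4, G=1, C=3 → A+T=8, G+C=4
Perfect-match Tm = 2(8) + 4(4) = 16 + 16 = 32°C
Mismatches (positions where the bases are not complementary): 2 (at positions 2, 4)
Effective Tm = 32 − 2×5 = 32 − 10 = 22°C

22°C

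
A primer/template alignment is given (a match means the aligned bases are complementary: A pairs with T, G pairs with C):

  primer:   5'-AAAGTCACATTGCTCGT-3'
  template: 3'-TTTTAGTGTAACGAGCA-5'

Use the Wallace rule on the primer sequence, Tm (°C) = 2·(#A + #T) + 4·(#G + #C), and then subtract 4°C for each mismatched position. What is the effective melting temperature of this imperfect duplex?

Primer base counts: A=5, T=5, G=3, C=4 → A+T=10, G+C=7
Perfect-match Tm = 2(10) + 4(7) = 20 + 28 = 48°C
Mismatches (positions where the bases are not complementary): 1 (at position 4)
Effective Tm = 48 − 1×4 = 48 − 4 = 44°C

44°C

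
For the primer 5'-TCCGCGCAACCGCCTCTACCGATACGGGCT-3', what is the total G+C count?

20

Scanning the sequence gives A=5, C=13, T=5, G=7.
G+C = 7 + 13 = 20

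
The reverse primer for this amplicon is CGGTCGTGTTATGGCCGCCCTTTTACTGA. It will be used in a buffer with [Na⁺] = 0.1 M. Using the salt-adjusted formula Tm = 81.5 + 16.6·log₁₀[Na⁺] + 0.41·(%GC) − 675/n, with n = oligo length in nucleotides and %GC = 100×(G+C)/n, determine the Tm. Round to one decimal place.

Length n = 29. Counting bases: A=3, G=8, T=10, C=8
G+C = 16, so %GC = 16/29 × 100 = 55.172%
Salt term: 16.6 × (-1) = -16.6
GC term: 0.41 × 55.172 = 22.621; length term: −675/29 = −23.276
Tm = 81.5 + (-16.6) + 22.621 − 23.276 = 64.245 → 64.2°C

64.2°C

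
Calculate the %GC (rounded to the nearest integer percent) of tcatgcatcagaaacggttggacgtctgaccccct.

54%

Scanning the sequence gives T=8, C=11, G=8, A=8.
G+C = 8 + 11 = 19 out of 35 bases
%GC = 19/35 × 100 = 54.29% ≈ 54%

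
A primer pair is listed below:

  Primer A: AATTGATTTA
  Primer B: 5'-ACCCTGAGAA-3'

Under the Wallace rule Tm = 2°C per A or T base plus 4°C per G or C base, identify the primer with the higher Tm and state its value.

Primer B, 30°C

Primer A: A+T=9, G+C=1 → Tm = 2(9)+4(1) = 22°C
Primer B: A+T=5, G+C=5 → Tm = 2(5)+4(5) = 30°C
22°C vs 30°C → primer B is higher.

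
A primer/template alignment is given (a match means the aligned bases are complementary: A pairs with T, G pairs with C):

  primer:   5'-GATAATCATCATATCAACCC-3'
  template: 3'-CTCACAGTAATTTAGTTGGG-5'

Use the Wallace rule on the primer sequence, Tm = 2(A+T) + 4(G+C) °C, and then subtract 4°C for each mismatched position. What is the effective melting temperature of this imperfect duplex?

Primer base counts: A=8, T=5, G=1, C=6 → A+T=13, G+C=7
Perfect-match Tm = 2(13) + 4(7) = 26 + 28 = 54°C
Mismatches (positions where the bases are not complementary): 5 (at positions 3, 4, 5, 10, 12)
Effective Tm = 54 − 5×4 = 54 − 20 = 34°C

34°C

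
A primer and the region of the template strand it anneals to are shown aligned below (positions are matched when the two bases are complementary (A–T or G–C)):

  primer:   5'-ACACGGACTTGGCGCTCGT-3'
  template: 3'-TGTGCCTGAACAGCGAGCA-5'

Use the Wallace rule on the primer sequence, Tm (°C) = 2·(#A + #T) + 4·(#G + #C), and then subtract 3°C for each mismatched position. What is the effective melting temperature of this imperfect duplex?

59°C

Primer base counts: A=3, T=4, G=6, C=6 → A+T=7, G+C=12
Perfect-match Tm = 2(7) + 4(12) = 14 + 48 = 62°C
Mismatches (positions where the bases are not complementary): 1 (at position 12)
Effective Tm = 62 − 1×3 = 62 − 3 = 59°C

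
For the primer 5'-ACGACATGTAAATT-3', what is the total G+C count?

Base counts: C=2, T=4, G=2, A=6
G+C = 2 + 2 = 4

4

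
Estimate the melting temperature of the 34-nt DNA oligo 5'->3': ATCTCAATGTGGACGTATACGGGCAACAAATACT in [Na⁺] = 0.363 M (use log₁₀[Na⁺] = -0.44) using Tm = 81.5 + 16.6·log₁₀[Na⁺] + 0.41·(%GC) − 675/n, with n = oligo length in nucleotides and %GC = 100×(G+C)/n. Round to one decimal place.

Length n = 34. Base counts: C=7, A=12, T=8, G=7
G+C = 14, so %GC = 14/34 × 100 = 41.176%
Salt term: 16.6 × (-0.44) = -7.304
GC term: 0.41 × 41.176 = 16.882; length term: −675/34 = −19.853
Tm = 81.5 + (-7.304) + 16.882 − 19.853 = 71.225 → 71.2°C

71.2°C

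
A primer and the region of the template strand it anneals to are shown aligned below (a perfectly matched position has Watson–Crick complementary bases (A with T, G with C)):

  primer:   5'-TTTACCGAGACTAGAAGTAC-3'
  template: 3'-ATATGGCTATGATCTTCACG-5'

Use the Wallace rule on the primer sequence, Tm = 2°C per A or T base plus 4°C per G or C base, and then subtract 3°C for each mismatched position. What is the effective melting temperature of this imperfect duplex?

47°C

Primer base counts: A=7, T=5, G=4, C=4 → A+T=12, G+C=8
Perfect-match Tm = 2(12) + 4(8) = 24 + 32 = 56°C
Mismatches (positions where the bases are not complementary): 3 (at positions 2, 9, 19)
Effective Tm = 56 − 3×3 = 56 − 9 = 47°C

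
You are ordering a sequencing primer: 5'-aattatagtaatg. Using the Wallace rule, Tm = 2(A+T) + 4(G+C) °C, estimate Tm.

T=5, G=2, C=0, A=6
AT pairs contribute 11, GC pairs contribute 2.
Tm = 2×11 + 4×2 = 30°C

30°C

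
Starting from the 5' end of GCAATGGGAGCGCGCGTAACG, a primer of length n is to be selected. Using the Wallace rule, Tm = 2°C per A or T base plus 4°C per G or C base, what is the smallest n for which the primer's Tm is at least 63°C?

First 19 bases: GCAATGGGAGCGCGCGTAA → Tm = 62°C (< 63°C)
First 20 bases: GCAATGGGAGCGCGCGTAAC → Tm = 66°C (≥ 63°C)
Since every base adds ≥2°C, Tm only increases with n, so the threshold is first crossed at n = 20.

n = 20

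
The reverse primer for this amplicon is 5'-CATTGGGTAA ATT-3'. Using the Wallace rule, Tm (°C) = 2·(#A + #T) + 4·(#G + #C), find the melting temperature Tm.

Base counts: T=5, C=1, G=3, A=4
So N_AT = 9 and N_GC = 4.
Tm = 2×9 + 4×4 = 34°C

34°C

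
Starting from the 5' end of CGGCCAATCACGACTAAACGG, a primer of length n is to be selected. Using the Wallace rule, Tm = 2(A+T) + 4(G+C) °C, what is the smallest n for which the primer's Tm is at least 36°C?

n = 11

First 10 bases: CGGCCAATCA → Tm = 32°C (< 36°C)
First 11 bases: CGGCCAATCAC → Tm = 36°C (≥ 36°C)
Since every base adds ≥2°C, Tm only increases with n, so the threshold is first crossed at n = 11.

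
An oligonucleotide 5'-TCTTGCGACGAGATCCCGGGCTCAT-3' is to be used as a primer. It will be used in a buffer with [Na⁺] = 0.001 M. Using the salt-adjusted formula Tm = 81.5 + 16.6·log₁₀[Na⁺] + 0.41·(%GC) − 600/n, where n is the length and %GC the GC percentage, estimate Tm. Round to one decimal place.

Length n = 25. Base counts: G=7, A=4, C=8, T=6
G+C = 15, so %GC = 15/25 × 100 = 60%
Salt term: 16.6 × (-3) = -49.8
GC term: 0.41 × 60 = 24.6; length term: −600/25 = −24
Tm = 81.5 + (-49.8) + 24.6 − 24 = 32.3 → 32.3°C

32.3°C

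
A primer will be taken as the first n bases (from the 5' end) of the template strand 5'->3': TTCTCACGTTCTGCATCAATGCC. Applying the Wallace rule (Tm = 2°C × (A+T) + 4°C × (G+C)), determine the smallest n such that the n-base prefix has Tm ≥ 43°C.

First 14 bases: TTCTCACGTTCTGC → Tm = 42°C (< 43°C)
First 15 bases: TTCTCACGTTCTGCA → Tm = 44°C (≥ 43°C)
Since every base adds ≥2°C, Tm only increases with n, so the threshold is first crossed at n = 15.

n = 15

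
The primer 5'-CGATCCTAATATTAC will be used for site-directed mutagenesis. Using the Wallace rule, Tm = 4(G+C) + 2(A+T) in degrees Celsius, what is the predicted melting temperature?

40°C

Scanning the sequence gives G=1, C=4, T=5, A=5.
AT pairs contribute 10, GC pairs contribute 5.
Tm = 4·5 + 2·10 = 20 + 20 = 40°C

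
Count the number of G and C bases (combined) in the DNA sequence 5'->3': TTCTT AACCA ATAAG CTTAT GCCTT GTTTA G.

T=13, G=4, C=6, A=8
Total G or C: 4 + 6 = 10

10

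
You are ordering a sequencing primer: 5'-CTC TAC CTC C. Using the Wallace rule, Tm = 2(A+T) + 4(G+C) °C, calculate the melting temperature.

Scanning the sequence gives C=6, A=1, G=0, T=3.
So N_AT = 4 and N_GC = 6.
Tm = 2×4 + 4×6 = 32°C

32°C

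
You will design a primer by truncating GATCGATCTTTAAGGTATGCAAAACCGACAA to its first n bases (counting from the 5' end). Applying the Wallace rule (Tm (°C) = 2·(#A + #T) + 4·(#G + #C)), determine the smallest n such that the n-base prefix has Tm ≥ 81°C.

First 28 bases: GATCGATCTTTAAGGTATGCAAAACCGA → Tm = 78°C (< 81°C)
First 29 bases: GATCGATCTTTAAGGTATGCAAAACCGAC → Tm = 82°C (≥ 81°C)
Each additional base adds 2°C (A/T) or 4°C (G/C), so Tm is non-decreasing in n; n = 29 is the first length to reach 81°C.

n = 29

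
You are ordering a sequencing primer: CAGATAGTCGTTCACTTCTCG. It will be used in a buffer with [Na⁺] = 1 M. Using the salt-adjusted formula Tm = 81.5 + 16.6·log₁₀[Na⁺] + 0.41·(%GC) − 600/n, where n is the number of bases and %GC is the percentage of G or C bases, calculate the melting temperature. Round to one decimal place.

Length n = 21. G=4, A=4, T=7, C=6
G+C = 10, so %GC = 10/21 × 100 = 47.619%
Salt term: 16.6 × (0) = 0
GC term: 0.41 × 47.619 = 19.524; length term: −600/21 = −28.571
Tm = 81.5 + (0) + 19.524 − 28.571 = 72.453 → 72.5°C

72.5°C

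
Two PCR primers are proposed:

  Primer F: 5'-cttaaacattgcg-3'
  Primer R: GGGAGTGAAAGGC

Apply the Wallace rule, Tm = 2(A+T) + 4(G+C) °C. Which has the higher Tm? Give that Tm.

Primer R, 42°C

Primer F: A+T=8, G+C=5 → Tm = 2(8)+4(5) = 36°C
Primer R: A+T=5, G+C=8 → Tm = 2(5)+4(8) = 42°C
36°C vs 42°C → primer R is higher.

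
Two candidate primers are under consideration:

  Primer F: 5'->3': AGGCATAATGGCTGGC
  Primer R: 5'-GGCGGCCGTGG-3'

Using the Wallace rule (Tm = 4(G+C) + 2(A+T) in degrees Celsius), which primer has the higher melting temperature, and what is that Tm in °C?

Primer F, 50°C

Primer F: A+T=7, G+C=9 → Tm = 2(7)+4(9) = 50°C
Primer R: A+T=1, G+C=10 → Tm = 2(1)+4(10) = 42°C
50°C vs 42°C → primer F is higher.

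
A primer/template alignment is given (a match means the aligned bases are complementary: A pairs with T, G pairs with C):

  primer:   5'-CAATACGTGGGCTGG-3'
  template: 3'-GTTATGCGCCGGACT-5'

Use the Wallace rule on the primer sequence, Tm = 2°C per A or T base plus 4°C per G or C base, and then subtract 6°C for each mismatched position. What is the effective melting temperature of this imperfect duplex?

30°C

Primer base counts: A=3, T=3, G=6, C=3 → A+T=6, G+C=9
Perfect-match Tm = 2(6) + 4(9) = 12 + 36 = 48°C
Mismatches (positions where the bases are not complementary): 3 (at positions 8, 11, 15)
Effective Tm = 48 − 3×6 = 48 − 18 = 30°C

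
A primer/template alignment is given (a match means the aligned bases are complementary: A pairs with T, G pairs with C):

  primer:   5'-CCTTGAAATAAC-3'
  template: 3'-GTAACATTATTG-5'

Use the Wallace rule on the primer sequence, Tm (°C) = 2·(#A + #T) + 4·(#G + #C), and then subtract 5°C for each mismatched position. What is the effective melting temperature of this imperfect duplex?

Primer base counts: A=5, T=3, G=1, C=3 → A+T=8, G+C=4
Perfect-match Tm = 2(8) + 4(4) = 16 + 16 = 32°C
Mismatches (positions where the bases are not complementary): 2 (at positions 2, 6)
Effective Tm = 32 − 2×5 = 32 − 10 = 22°C

22°C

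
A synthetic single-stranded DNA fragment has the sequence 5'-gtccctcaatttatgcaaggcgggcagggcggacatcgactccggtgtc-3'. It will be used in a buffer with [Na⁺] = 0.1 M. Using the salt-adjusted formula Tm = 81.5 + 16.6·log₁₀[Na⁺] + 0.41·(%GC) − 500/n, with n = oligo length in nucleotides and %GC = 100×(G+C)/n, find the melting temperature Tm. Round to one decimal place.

Length n = 49. Scanning the sequence gives G=16, C=14, A=9, T=10.
G+C = 30, so %GC = 30/49 × 100 = 61.224%
Salt term: 16.6 × (-1) = -16.6
GC term: 0.41 × 61.224 = 25.102; length term: −500/49 = −10.204
Tm = 81.5 + (-16.6) + 25.102 − 10.204 = 79.798 → 79.8°C

79.8°C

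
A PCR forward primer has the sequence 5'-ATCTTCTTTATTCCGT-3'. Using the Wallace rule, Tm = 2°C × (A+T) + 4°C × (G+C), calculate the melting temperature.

G=1, A=2, T=9, C=4
So N_AT = 11 and N_GC = 5.
Tm = 4·5 + 2·11 = 20 + 22 = 42°C

42°C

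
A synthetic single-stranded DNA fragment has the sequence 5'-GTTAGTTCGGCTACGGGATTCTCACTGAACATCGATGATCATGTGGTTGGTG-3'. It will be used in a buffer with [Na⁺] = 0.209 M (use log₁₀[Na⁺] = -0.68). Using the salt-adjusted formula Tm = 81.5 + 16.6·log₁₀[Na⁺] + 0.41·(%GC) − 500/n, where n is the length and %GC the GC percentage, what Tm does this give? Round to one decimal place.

Length n = 52. Counting bases: T=17, A=10, G=16, C=9
G+C = 25, so %GC = 25/52 × 100 = 48.077%
Salt term: 16.6 × (-0.68) = -11.288
GC term: 0.41 × 48.077 = 19.712; length term: −500/52 = −9.615
Tm = 81.5 + (-11.288) + 19.712 − 9.615 = 80.309 → 80.3°C

80.3°C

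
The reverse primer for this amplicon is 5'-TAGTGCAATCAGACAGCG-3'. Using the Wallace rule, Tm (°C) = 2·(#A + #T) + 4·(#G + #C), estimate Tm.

Scanning the sequence gives G=5, T=3, C=4, A=6.
AT pairs contribute 9, GC pairs contribute 9.
Tm = 2×9 + 4×9 = 54°C

54°C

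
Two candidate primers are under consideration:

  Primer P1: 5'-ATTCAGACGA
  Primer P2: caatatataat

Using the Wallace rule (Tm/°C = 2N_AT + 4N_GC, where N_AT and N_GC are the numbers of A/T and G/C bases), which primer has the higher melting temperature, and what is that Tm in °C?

Primer P1: A+T=6, G+C=4 → Tm = 2(6)+4(4) = 28°C
Primer P2: A+T=10, G+C=1 → Tm = 2(10)+4(1) = 24°C
28°C vs 24°C → primer P1 is higher.

Primer P1, 28°C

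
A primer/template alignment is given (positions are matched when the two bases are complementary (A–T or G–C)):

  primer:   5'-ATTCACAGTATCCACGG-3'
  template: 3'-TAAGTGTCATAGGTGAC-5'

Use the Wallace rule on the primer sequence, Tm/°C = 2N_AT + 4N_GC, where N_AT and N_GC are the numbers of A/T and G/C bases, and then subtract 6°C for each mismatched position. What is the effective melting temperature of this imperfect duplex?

44°C

Primer base counts: A=5, T=4, G=3, C=5 → A+T=9, G+C=8
Perfect-match Tm = 2(9) + 4(8) = 18 + 32 = 50°C
Mismatches (positions where the bases are not complementary): 1 (at position 16)
Effective Tm = 50 − 1×6 = 50 − 6 = 44°C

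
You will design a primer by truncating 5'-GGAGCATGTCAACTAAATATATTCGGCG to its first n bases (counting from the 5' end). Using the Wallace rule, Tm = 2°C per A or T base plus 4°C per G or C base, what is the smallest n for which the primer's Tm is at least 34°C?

First 10 bases: GGAGCATGTC → Tm = 32°C (< 34°C)
First 11 bases: GGAGCATGTCA → Tm = 34°C (≥ 34°C)
Since every base adds ≥2°C, Tm only increases with n, so the threshold is first crossed at n = 11.

n = 11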